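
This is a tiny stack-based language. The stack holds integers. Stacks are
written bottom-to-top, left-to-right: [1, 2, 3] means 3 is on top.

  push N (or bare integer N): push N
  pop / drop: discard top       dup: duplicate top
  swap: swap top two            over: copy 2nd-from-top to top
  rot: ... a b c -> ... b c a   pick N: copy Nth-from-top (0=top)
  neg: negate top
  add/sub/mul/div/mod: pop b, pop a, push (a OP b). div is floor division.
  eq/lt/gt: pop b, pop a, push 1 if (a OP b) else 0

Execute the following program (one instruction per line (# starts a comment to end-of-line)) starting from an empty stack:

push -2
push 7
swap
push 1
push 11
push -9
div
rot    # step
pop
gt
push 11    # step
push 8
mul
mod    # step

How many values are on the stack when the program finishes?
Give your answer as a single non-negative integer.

Answer: 2

Derivation:
After 'push -2': stack = [-2] (depth 1)
After 'push 7': stack = [-2, 7] (depth 2)
After 'swap': stack = [7, -2] (depth 2)
After 'push 1': stack = [7, -2, 1] (depth 3)
After 'push 11': stack = [7, -2, 1, 11] (depth 4)
After 'push -9': stack = [7, -2, 1, 11, -9] (depth 5)
After 'div': stack = [7, -2, 1, -2] (depth 4)
After 'rot': stack = [7, 1, -2, -2] (depth 4)
After 'pop': stack = [7, 1, -2] (depth 3)
After 'gt': stack = [7, 1] (depth 2)
After 'push 11': stack = [7, 1, 11] (depth 3)
After 'push 8': stack = [7, 1, 11, 8] (depth 4)
After 'mul': stack = [7, 1, 88] (depth 3)
After 'mod': stack = [7, 1] (depth 2)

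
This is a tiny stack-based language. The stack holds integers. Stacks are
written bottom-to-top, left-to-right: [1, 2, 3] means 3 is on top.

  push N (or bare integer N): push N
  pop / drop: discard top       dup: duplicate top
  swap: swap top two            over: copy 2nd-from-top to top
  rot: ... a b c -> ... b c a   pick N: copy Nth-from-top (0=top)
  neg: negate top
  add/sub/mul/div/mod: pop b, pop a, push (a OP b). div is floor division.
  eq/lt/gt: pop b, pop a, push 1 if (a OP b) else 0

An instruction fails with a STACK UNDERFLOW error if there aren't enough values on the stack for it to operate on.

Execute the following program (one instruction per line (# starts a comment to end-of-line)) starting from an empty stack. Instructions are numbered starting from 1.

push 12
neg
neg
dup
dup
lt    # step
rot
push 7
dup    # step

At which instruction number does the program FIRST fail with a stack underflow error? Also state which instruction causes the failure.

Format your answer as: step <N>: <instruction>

Step 1 ('push 12'): stack = [12], depth = 1
Step 2 ('neg'): stack = [-12], depth = 1
Step 3 ('neg'): stack = [12], depth = 1
Step 4 ('dup'): stack = [12, 12], depth = 2
Step 5 ('dup'): stack = [12, 12, 12], depth = 3
Step 6 ('lt'): stack = [12, 0], depth = 2
Step 7 ('rot'): needs 3 value(s) but depth is 2 — STACK UNDERFLOW

Answer: step 7: rot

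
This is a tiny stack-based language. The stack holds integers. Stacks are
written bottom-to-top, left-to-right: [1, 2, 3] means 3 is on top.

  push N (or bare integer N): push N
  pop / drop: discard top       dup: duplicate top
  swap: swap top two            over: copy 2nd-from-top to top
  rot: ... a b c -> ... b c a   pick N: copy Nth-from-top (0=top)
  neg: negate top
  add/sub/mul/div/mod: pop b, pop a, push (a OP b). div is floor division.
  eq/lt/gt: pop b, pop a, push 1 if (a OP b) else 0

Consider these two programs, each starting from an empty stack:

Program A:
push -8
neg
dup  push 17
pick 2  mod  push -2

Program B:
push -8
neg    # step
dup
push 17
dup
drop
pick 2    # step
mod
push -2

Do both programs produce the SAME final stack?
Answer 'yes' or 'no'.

Answer: yes

Derivation:
Program A trace:
  After 'push -8': [-8]
  After 'neg': [8]
  After 'dup': [8, 8]
  After 'push 17': [8, 8, 17]
  After 'pick 2': [8, 8, 17, 8]
  After 'mod': [8, 8, 1]
  After 'push -2': [8, 8, 1, -2]
Program A final stack: [8, 8, 1, -2]

Program B trace:
  After 'push -8': [-8]
  After 'neg': [8]
  After 'dup': [8, 8]
  After 'push 17': [8, 8, 17]
  After 'dup': [8, 8, 17, 17]
  After 'drop': [8, 8, 17]
  After 'pick 2': [8, 8, 17, 8]
  After 'mod': [8, 8, 1]
  After 'push -2': [8, 8, 1, -2]
Program B final stack: [8, 8, 1, -2]
Same: yes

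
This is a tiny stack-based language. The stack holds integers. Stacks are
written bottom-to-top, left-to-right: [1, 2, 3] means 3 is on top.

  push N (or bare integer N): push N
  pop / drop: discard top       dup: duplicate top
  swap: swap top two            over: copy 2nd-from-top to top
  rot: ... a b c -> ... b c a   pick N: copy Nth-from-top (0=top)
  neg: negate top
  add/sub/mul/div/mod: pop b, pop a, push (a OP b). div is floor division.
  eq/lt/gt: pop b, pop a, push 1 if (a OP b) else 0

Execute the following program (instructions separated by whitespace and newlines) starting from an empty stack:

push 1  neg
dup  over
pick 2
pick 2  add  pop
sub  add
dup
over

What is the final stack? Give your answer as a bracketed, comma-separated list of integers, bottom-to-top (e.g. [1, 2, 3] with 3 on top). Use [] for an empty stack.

After 'push 1': [1]
After 'neg': [-1]
After 'dup': [-1, -1]
After 'over': [-1, -1, -1]
After 'pick 2': [-1, -1, -1, -1]
After 'pick 2': [-1, -1, -1, -1, -1]
After 'add': [-1, -1, -1, -2]
After 'pop': [-1, -1, -1]
After 'sub': [-1, 0]
After 'add': [-1]
After 'dup': [-1, -1]
After 'over': [-1, -1, -1]

Answer: [-1, -1, -1]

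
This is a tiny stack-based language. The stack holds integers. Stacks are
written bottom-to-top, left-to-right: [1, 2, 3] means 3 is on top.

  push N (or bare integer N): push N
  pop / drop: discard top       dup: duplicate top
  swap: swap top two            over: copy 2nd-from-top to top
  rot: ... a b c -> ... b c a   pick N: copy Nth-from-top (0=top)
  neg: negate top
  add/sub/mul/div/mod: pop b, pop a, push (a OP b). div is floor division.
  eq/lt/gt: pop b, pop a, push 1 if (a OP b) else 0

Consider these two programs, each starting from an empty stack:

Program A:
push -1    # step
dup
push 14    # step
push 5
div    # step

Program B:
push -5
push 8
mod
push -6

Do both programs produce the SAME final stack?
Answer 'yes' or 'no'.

Answer: no

Derivation:
Program A trace:
  After 'push -1': [-1]
  After 'dup': [-1, -1]
  After 'push 14': [-1, -1, 14]
  After 'push 5': [-1, -1, 14, 5]
  After 'div': [-1, -1, 2]
Program A final stack: [-1, -1, 2]

Program B trace:
  After 'push -5': [-5]
  After 'push 8': [-5, 8]
  After 'mod': [3]
  After 'push -6': [3, -6]
Program B final stack: [3, -6]
Same: no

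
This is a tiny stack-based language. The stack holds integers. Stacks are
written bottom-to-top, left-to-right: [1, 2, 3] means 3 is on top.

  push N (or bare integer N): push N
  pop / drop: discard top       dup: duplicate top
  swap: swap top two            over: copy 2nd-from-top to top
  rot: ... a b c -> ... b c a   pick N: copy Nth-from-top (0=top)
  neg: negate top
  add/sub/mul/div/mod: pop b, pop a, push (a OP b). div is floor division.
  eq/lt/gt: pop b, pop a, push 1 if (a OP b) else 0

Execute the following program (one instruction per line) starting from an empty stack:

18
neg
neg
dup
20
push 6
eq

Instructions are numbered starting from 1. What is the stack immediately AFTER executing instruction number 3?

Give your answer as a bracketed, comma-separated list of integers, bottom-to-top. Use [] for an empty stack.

Step 1 ('18'): [18]
Step 2 ('neg'): [-18]
Step 3 ('neg'): [18]

Answer: [18]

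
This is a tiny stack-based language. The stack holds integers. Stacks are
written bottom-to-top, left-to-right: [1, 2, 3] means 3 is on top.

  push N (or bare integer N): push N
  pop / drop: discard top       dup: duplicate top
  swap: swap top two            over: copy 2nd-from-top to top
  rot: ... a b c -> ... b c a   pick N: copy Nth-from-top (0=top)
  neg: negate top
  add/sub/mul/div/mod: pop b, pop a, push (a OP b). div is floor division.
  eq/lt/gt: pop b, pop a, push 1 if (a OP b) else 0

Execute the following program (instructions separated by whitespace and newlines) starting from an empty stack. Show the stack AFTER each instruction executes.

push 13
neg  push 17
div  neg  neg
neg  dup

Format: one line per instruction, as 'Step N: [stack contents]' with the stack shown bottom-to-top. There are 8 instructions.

Step 1: [13]
Step 2: [-13]
Step 3: [-13, 17]
Step 4: [-1]
Step 5: [1]
Step 6: [-1]
Step 7: [1]
Step 8: [1, 1]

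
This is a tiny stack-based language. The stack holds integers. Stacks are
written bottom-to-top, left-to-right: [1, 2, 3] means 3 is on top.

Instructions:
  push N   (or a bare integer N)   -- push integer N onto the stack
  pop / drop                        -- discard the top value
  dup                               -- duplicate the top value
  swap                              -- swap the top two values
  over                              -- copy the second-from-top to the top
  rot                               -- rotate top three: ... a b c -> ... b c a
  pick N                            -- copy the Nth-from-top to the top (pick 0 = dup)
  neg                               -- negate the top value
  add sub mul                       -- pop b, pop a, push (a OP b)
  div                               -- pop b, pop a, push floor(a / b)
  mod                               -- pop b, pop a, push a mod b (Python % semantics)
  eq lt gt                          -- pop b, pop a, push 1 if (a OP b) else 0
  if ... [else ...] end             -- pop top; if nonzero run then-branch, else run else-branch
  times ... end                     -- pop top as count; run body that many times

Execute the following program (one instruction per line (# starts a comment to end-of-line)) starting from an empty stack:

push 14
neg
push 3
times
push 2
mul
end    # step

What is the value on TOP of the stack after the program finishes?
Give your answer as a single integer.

After 'push 14': [14]
After 'neg': [-14]
After 'push 3': [-14, 3]
After 'times': [-14]
After 'push 2': [-14, 2]
After 'mul': [-28]
After 'push 2': [-28, 2]
After 'mul': [-56]
After 'push 2': [-56, 2]
After 'mul': [-112]

Answer: -112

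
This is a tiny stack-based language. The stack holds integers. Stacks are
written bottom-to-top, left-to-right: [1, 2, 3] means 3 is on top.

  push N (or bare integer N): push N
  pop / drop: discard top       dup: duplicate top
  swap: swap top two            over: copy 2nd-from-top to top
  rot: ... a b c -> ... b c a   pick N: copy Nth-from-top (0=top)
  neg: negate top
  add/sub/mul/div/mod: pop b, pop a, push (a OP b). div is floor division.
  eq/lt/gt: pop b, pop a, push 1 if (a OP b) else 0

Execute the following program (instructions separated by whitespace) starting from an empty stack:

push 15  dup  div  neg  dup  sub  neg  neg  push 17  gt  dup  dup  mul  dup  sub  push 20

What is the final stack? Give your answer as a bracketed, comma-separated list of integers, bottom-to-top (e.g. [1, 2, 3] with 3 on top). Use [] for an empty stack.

Answer: [0, 0, 20]

Derivation:
After 'push 15': [15]
After 'dup': [15, 15]
After 'div': [1]
After 'neg': [-1]
After 'dup': [-1, -1]
After 'sub': [0]
After 'neg': [0]
After 'neg': [0]
After 'push 17': [0, 17]
After 'gt': [0]
After 'dup': [0, 0]
After 'dup': [0, 0, 0]
After 'mul': [0, 0]
After 'dup': [0, 0, 0]
After 'sub': [0, 0]
After 'push 20': [0, 0, 20]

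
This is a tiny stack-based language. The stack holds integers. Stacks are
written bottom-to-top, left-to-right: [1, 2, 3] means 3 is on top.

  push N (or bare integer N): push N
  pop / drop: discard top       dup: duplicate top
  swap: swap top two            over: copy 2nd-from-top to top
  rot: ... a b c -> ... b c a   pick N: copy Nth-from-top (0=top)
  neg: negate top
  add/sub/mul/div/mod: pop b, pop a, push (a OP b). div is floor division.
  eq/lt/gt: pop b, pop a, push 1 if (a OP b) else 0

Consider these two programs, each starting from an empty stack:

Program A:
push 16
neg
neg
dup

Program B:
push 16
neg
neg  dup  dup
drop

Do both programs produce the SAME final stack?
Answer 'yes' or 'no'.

Answer: yes

Derivation:
Program A trace:
  After 'push 16': [16]
  After 'neg': [-16]
  After 'neg': [16]
  After 'dup': [16, 16]
Program A final stack: [16, 16]

Program B trace:
  After 'push 16': [16]
  After 'neg': [-16]
  After 'neg': [16]
  After 'dup': [16, 16]
  After 'dup': [16, 16, 16]
  After 'drop': [16, 16]
Program B final stack: [16, 16]
Same: yes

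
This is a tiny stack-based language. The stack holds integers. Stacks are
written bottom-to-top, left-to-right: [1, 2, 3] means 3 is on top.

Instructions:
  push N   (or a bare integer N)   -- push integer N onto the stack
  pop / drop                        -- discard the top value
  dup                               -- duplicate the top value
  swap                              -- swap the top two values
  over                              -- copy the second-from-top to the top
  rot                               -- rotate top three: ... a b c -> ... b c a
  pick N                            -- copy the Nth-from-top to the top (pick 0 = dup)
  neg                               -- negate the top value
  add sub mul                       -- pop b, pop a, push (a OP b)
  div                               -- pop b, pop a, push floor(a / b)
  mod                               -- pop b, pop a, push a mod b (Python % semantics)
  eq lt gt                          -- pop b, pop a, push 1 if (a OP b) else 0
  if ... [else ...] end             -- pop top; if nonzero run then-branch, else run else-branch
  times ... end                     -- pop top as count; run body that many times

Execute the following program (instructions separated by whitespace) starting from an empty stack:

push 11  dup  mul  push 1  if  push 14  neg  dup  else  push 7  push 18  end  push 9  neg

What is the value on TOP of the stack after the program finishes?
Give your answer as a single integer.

After 'push 11': [11]
After 'dup': [11, 11]
After 'mul': [121]
After 'push 1': [121, 1]
After 'if': [121]
After 'push 14': [121, 14]
After 'neg': [121, -14]
After 'dup': [121, -14, -14]
After 'push 9': [121, -14, -14, 9]
After 'neg': [121, -14, -14, -9]

Answer: -9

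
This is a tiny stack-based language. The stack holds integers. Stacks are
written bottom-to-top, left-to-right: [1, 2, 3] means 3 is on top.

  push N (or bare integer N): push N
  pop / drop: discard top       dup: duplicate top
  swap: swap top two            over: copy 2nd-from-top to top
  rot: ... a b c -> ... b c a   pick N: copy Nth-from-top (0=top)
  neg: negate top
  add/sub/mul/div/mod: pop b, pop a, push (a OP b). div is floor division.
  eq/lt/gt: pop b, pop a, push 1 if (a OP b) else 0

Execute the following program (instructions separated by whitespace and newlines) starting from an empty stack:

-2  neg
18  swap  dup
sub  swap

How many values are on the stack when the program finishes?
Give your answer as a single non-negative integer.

Answer: 2

Derivation:
After 'push -2': stack = [-2] (depth 1)
After 'neg': stack = [2] (depth 1)
After 'push 18': stack = [2, 18] (depth 2)
After 'swap': stack = [18, 2] (depth 2)
After 'dup': stack = [18, 2, 2] (depth 3)
After 'sub': stack = [18, 0] (depth 2)
After 'swap': stack = [0, 18] (depth 2)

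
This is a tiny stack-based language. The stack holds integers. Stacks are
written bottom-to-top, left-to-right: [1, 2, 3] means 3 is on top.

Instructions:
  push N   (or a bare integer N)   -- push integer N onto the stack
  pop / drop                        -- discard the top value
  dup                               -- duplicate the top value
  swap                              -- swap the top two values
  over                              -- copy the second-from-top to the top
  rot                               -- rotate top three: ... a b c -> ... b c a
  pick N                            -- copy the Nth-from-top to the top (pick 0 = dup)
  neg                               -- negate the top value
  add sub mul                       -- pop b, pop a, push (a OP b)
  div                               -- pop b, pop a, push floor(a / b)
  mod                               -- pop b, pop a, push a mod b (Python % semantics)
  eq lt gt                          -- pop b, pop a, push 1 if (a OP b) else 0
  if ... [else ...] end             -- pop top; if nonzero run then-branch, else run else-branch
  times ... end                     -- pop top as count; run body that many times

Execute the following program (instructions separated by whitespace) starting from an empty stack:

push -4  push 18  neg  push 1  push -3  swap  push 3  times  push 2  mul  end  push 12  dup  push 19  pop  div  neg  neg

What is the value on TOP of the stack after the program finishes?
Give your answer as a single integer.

Answer: 1

Derivation:
After 'push -4': [-4]
After 'push 18': [-4, 18]
After 'neg': [-4, -18]
After 'push 1': [-4, -18, 1]
After 'push -3': [-4, -18, 1, -3]
After 'swap': [-4, -18, -3, 1]
After 'push 3': [-4, -18, -3, 1, 3]
After 'times': [-4, -18, -3, 1]
After 'push 2': [-4, -18, -3, 1, 2]
After 'mul': [-4, -18, -3, 2]
  ...
After 'mul': [-4, -18, -3, 4]
After 'push 2': [-4, -18, -3, 4, 2]
After 'mul': [-4, -18, -3, 8]
After 'push 12': [-4, -18, -3, 8, 12]
After 'dup': [-4, -18, -3, 8, 12, 12]
After 'push 19': [-4, -18, -3, 8, 12, 12, 19]
After 'pop': [-4, -18, -3, 8, 12, 12]
After 'div': [-4, -18, -3, 8, 1]
After 'neg': [-4, -18, -3, 8, -1]
After 'neg': [-4, -18, -3, 8, 1]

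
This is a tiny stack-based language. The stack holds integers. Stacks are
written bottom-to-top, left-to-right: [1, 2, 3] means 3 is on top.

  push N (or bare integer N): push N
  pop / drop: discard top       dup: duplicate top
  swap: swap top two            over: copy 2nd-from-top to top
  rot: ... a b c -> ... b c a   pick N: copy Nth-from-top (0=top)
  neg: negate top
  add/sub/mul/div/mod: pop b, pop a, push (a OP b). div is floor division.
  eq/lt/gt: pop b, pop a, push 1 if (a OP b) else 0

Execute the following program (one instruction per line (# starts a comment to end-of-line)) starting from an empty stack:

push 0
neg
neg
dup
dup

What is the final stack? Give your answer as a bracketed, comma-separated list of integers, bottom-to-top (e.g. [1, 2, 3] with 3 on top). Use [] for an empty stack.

Answer: [0, 0, 0]

Derivation:
After 'push 0': [0]
After 'neg': [0]
After 'neg': [0]
After 'dup': [0, 0]
After 'dup': [0, 0, 0]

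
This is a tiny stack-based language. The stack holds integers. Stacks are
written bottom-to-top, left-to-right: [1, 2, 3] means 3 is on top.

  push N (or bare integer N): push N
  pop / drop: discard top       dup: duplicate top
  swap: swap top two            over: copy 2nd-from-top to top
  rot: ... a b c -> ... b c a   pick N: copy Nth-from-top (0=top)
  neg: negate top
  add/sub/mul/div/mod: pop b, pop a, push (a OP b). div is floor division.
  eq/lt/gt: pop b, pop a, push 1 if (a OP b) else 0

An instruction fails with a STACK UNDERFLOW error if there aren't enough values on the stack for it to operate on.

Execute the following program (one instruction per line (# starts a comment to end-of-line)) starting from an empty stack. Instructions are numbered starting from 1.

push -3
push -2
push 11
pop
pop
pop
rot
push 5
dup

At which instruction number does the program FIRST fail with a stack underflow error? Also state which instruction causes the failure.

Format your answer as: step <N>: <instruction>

Step 1 ('push -3'): stack = [-3], depth = 1
Step 2 ('push -2'): stack = [-3, -2], depth = 2
Step 3 ('push 11'): stack = [-3, -2, 11], depth = 3
Step 4 ('pop'): stack = [-3, -2], depth = 2
Step 5 ('pop'): stack = [-3], depth = 1
Step 6 ('pop'): stack = [], depth = 0
Step 7 ('rot'): needs 3 value(s) but depth is 0 — STACK UNDERFLOW

Answer: step 7: rot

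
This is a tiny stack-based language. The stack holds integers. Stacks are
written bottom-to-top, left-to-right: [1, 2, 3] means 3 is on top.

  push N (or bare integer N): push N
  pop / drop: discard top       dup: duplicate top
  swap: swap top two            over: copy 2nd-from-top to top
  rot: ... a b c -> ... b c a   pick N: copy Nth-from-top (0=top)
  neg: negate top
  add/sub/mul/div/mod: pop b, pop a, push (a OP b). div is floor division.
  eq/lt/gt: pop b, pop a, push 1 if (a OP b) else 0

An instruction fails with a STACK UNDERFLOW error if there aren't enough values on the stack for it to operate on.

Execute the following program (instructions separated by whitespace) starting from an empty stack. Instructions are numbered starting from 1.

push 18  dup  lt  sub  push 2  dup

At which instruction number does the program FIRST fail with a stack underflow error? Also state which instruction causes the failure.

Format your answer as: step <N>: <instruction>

Answer: step 4: sub

Derivation:
Step 1 ('push 18'): stack = [18], depth = 1
Step 2 ('dup'): stack = [18, 18], depth = 2
Step 3 ('lt'): stack = [0], depth = 1
Step 4 ('sub'): needs 2 value(s) but depth is 1 — STACK UNDERFLOW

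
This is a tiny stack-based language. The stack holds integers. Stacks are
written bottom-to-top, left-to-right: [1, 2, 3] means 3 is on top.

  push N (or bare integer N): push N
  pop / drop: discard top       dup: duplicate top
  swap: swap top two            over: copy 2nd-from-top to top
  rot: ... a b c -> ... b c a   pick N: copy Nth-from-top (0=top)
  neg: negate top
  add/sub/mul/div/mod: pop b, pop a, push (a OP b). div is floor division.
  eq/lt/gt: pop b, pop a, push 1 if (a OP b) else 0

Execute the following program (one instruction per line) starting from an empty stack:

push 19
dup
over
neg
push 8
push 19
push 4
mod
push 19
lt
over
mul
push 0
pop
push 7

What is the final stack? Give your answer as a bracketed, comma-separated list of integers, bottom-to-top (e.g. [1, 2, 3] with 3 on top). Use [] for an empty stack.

Answer: [19, 19, -19, 8, 8, 7]

Derivation:
After 'push 19': [19]
After 'dup': [19, 19]
After 'over': [19, 19, 19]
After 'neg': [19, 19, -19]
After 'push 8': [19, 19, -19, 8]
After 'push 19': [19, 19, -19, 8, 19]
After 'push 4': [19, 19, -19, 8, 19, 4]
After 'mod': [19, 19, -19, 8, 3]
After 'push 19': [19, 19, -19, 8, 3, 19]
After 'lt': [19, 19, -19, 8, 1]
After 'over': [19, 19, -19, 8, 1, 8]
After 'mul': [19, 19, -19, 8, 8]
After 'push 0': [19, 19, -19, 8, 8, 0]
After 'pop': [19, 19, -19, 8, 8]
After 'push 7': [19, 19, -19, 8, 8, 7]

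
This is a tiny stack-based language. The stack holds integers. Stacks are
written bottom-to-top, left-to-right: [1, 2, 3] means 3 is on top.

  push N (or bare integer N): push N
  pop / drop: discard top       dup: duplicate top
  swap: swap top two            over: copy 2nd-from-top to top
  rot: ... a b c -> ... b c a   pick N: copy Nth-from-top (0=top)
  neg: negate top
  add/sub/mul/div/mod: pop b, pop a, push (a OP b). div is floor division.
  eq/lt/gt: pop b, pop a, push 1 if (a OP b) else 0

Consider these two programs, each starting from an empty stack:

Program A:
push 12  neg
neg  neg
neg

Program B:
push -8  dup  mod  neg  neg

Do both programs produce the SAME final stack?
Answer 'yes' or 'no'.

Answer: no

Derivation:
Program A trace:
  After 'push 12': [12]
  After 'neg': [-12]
  After 'neg': [12]
  After 'neg': [-12]
  After 'neg': [12]
Program A final stack: [12]

Program B trace:
  After 'push -8': [-8]
  After 'dup': [-8, -8]
  After 'mod': [0]
  After 'neg': [0]
  After 'neg': [0]
Program B final stack: [0]
Same: no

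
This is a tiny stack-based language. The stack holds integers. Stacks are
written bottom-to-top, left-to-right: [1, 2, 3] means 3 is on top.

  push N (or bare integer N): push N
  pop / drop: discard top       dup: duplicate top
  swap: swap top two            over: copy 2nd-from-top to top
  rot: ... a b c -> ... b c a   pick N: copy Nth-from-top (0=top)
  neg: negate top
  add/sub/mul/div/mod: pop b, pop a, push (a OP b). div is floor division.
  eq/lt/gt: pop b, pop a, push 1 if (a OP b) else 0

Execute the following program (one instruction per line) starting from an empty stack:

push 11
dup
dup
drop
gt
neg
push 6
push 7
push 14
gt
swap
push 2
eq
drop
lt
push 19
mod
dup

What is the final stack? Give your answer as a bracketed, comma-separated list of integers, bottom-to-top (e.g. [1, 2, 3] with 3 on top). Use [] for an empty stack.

Answer: [0, 0]

Derivation:
After 'push 11': [11]
After 'dup': [11, 11]
After 'dup': [11, 11, 11]
After 'drop': [11, 11]
After 'gt': [0]
After 'neg': [0]
After 'push 6': [0, 6]
After 'push 7': [0, 6, 7]
After 'push 14': [0, 6, 7, 14]
After 'gt': [0, 6, 0]
After 'swap': [0, 0, 6]
After 'push 2': [0, 0, 6, 2]
After 'eq': [0, 0, 0]
After 'drop': [0, 0]
After 'lt': [0]
After 'push 19': [0, 19]
After 'mod': [0]
After 'dup': [0, 0]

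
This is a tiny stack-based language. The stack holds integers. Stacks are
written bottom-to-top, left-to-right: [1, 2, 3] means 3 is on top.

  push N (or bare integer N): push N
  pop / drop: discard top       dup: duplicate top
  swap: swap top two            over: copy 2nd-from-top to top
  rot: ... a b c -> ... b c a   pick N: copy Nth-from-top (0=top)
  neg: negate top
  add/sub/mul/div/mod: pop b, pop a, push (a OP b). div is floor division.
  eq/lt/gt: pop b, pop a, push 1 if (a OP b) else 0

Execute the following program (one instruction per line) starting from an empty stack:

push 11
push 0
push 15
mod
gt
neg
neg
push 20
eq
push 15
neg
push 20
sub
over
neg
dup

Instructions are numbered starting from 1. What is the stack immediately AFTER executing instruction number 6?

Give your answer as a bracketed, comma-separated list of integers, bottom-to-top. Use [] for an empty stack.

Answer: [-1]

Derivation:
Step 1 ('push 11'): [11]
Step 2 ('push 0'): [11, 0]
Step 3 ('push 15'): [11, 0, 15]
Step 4 ('mod'): [11, 0]
Step 5 ('gt'): [1]
Step 6 ('neg'): [-1]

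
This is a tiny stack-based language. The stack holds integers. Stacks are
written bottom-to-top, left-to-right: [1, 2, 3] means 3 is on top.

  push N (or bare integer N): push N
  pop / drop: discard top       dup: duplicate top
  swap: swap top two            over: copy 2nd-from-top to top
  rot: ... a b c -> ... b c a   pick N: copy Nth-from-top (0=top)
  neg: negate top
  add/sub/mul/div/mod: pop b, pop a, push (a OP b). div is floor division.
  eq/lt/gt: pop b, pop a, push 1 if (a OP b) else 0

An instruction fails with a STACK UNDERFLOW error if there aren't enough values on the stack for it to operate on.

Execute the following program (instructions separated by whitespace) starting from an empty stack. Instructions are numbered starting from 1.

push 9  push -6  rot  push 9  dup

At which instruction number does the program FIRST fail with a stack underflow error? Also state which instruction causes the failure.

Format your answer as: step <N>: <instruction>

Step 1 ('push 9'): stack = [9], depth = 1
Step 2 ('push -6'): stack = [9, -6], depth = 2
Step 3 ('rot'): needs 3 value(s) but depth is 2 — STACK UNDERFLOW

Answer: step 3: rot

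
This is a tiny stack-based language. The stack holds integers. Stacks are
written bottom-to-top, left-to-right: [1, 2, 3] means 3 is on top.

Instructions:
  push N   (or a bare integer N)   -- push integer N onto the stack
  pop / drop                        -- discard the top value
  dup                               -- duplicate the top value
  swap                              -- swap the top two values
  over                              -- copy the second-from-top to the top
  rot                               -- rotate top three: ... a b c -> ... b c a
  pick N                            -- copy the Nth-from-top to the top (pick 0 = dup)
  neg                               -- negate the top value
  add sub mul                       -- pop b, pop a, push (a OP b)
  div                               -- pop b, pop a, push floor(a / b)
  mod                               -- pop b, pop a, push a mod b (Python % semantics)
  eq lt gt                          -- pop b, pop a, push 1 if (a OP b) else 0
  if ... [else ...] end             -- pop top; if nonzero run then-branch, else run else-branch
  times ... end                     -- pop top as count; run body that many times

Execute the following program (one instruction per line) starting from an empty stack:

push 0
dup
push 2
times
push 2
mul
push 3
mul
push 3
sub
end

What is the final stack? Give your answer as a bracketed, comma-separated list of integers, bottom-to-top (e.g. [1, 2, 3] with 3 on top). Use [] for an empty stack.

After 'push 0': [0]
After 'dup': [0, 0]
After 'push 2': [0, 0, 2]
After 'times': [0, 0]
After 'push 2': [0, 0, 2]
After 'mul': [0, 0]
After 'push 3': [0, 0, 3]
After 'mul': [0, 0]
After 'push 3': [0, 0, 3]
After 'sub': [0, -3]
After 'push 2': [0, -3, 2]
After 'mul': [0, -6]
After 'push 3': [0, -6, 3]
After 'mul': [0, -18]
After 'push 3': [0, -18, 3]
After 'sub': [0, -21]

Answer: [0, -21]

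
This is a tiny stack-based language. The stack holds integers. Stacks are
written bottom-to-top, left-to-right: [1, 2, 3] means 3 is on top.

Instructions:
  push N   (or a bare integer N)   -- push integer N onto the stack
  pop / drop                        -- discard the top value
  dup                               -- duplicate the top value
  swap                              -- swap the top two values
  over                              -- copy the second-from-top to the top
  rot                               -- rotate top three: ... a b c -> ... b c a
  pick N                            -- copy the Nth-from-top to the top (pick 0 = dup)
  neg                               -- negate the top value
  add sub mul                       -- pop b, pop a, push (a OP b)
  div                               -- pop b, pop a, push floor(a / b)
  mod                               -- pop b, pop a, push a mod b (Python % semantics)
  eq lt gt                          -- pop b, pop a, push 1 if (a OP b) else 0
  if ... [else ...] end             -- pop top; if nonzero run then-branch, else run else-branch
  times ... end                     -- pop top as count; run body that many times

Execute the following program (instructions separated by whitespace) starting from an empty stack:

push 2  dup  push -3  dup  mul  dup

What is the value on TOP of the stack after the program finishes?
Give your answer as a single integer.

Answer: 9

Derivation:
After 'push 2': [2]
After 'dup': [2, 2]
After 'push -3': [2, 2, -3]
After 'dup': [2, 2, -3, -3]
After 'mul': [2, 2, 9]
After 'dup': [2, 2, 9, 9]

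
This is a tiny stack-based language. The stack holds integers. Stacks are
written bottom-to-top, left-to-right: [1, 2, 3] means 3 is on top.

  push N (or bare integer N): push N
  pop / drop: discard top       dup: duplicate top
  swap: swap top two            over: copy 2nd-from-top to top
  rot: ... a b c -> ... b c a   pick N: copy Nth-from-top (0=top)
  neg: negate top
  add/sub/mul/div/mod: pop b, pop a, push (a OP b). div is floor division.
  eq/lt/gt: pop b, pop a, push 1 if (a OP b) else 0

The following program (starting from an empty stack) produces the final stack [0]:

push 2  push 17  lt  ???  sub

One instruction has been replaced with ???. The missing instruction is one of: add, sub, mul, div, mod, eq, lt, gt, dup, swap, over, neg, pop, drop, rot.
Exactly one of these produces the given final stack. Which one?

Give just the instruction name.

Stack before ???: [1]
Stack after ???:  [1, 1]
The instruction that transforms [1] -> [1, 1] is: dup

Answer: dup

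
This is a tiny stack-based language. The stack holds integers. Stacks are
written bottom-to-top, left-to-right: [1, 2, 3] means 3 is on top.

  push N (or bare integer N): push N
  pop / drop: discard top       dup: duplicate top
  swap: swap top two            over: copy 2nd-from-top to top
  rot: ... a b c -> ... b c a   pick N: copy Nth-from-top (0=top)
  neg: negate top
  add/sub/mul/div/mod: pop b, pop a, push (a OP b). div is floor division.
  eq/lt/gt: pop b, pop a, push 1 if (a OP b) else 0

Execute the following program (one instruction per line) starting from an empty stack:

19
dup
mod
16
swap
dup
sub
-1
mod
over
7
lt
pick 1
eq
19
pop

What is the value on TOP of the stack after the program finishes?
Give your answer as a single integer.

After 'push 19': [19]
After 'dup': [19, 19]
After 'mod': [0]
After 'push 16': [0, 16]
After 'swap': [16, 0]
After 'dup': [16, 0, 0]
After 'sub': [16, 0]
After 'push -1': [16, 0, -1]
After 'mod': [16, 0]
After 'over': [16, 0, 16]
After 'push 7': [16, 0, 16, 7]
After 'lt': [16, 0, 0]
After 'pick 1': [16, 0, 0, 0]
After 'eq': [16, 0, 1]
After 'push 19': [16, 0, 1, 19]
After 'pop': [16, 0, 1]

Answer: 1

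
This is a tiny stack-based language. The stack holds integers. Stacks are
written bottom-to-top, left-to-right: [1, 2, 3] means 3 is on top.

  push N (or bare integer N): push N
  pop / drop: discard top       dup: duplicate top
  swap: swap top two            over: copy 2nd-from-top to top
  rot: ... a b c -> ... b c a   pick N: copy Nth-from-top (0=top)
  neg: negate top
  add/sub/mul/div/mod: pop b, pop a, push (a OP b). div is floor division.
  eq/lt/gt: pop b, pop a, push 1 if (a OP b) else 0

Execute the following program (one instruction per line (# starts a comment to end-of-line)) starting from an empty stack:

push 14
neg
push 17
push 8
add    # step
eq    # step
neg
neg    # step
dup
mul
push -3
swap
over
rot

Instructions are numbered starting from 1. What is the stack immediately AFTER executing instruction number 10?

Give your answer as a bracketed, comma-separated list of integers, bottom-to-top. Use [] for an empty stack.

Step 1 ('push 14'): [14]
Step 2 ('neg'): [-14]
Step 3 ('push 17'): [-14, 17]
Step 4 ('push 8'): [-14, 17, 8]
Step 5 ('add'): [-14, 25]
Step 6 ('eq'): [0]
Step 7 ('neg'): [0]
Step 8 ('neg'): [0]
Step 9 ('dup'): [0, 0]
Step 10 ('mul'): [0]

Answer: [0]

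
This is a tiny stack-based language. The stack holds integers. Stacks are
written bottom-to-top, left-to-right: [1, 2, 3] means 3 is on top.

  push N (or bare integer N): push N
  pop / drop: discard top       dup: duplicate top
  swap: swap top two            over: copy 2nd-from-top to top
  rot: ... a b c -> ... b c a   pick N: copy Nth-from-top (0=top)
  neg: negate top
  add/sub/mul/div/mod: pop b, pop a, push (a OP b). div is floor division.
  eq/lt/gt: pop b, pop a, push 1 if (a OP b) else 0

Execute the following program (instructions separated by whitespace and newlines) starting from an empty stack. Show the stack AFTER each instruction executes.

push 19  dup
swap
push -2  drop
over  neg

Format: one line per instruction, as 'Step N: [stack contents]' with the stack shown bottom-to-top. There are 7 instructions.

Step 1: [19]
Step 2: [19, 19]
Step 3: [19, 19]
Step 4: [19, 19, -2]
Step 5: [19, 19]
Step 6: [19, 19, 19]
Step 7: [19, 19, -19]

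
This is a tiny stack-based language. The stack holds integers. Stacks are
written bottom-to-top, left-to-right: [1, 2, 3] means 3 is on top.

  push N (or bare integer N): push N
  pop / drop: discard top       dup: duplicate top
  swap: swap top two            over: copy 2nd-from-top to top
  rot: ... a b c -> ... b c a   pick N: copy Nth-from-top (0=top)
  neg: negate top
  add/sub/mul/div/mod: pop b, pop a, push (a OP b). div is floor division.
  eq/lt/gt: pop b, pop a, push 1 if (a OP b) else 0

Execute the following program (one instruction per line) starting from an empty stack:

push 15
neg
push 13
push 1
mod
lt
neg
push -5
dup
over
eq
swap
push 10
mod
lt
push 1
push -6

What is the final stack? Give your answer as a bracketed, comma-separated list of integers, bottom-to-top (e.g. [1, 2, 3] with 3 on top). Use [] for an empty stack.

Answer: [-1, 1, 1, -6]

Derivation:
After 'push 15': [15]
After 'neg': [-15]
After 'push 13': [-15, 13]
After 'push 1': [-15, 13, 1]
After 'mod': [-15, 0]
After 'lt': [1]
After 'neg': [-1]
After 'push -5': [-1, -5]
After 'dup': [-1, -5, -5]
After 'over': [-1, -5, -5, -5]
After 'eq': [-1, -5, 1]
After 'swap': [-1, 1, -5]
After 'push 10': [-1, 1, -5, 10]
After 'mod': [-1, 1, 5]
After 'lt': [-1, 1]
After 'push 1': [-1, 1, 1]
After 'push -6': [-1, 1, 1, -6]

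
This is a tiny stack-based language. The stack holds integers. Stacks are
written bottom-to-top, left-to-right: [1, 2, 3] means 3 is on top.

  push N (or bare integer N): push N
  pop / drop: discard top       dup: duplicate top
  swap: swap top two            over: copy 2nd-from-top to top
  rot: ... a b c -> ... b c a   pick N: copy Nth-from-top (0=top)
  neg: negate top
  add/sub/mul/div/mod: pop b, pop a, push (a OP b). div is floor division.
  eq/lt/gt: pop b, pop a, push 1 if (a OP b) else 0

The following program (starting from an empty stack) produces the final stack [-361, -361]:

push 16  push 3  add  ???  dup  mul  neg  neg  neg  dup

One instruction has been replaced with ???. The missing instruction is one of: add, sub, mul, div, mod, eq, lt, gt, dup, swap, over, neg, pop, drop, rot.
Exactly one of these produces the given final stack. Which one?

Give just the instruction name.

Stack before ???: [19]
Stack after ???:  [-19]
The instruction that transforms [19] -> [-19] is: neg

Answer: neg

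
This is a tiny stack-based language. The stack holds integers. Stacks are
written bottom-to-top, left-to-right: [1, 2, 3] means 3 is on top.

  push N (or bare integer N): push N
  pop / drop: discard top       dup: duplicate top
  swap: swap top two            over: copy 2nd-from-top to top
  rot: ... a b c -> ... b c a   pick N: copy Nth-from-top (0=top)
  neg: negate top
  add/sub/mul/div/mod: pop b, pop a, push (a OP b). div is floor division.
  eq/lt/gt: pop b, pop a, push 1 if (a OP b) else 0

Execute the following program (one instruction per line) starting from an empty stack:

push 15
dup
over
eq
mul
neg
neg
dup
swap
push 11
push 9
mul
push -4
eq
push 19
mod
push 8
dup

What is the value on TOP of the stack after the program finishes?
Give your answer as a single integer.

After 'push 15': [15]
After 'dup': [15, 15]
After 'over': [15, 15, 15]
After 'eq': [15, 1]
After 'mul': [15]
After 'neg': [-15]
After 'neg': [15]
After 'dup': [15, 15]
After 'swap': [15, 15]
After 'push 11': [15, 15, 11]
After 'push 9': [15, 15, 11, 9]
After 'mul': [15, 15, 99]
After 'push -4': [15, 15, 99, -4]
After 'eq': [15, 15, 0]
After 'push 19': [15, 15, 0, 19]
After 'mod': [15, 15, 0]
After 'push 8': [15, 15, 0, 8]
After 'dup': [15, 15, 0, 8, 8]

Answer: 8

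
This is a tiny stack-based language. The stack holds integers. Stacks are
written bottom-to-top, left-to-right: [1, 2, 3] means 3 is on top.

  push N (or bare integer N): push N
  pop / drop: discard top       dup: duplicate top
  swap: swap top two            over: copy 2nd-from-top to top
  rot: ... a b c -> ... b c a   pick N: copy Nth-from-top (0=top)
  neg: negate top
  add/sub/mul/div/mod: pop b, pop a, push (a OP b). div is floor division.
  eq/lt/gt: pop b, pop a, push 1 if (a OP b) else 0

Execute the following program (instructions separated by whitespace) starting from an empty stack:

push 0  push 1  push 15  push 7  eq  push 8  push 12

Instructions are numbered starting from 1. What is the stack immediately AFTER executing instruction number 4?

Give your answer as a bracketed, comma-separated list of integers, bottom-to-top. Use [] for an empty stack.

Step 1 ('push 0'): [0]
Step 2 ('push 1'): [0, 1]
Step 3 ('push 15'): [0, 1, 15]
Step 4 ('push 7'): [0, 1, 15, 7]

Answer: [0, 1, 15, 7]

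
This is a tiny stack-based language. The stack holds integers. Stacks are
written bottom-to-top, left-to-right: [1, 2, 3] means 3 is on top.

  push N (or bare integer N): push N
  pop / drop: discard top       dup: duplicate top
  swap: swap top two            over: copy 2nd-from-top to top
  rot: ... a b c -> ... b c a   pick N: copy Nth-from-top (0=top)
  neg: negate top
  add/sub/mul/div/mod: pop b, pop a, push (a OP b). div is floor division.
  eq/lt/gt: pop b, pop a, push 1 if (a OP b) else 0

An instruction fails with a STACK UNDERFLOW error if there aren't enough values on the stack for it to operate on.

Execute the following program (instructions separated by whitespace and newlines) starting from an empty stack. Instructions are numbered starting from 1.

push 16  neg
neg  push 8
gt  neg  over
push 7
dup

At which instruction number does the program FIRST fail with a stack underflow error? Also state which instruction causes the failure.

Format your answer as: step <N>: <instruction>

Step 1 ('push 16'): stack = [16], depth = 1
Step 2 ('neg'): stack = [-16], depth = 1
Step 3 ('neg'): stack = [16], depth = 1
Step 4 ('push 8'): stack = [16, 8], depth = 2
Step 5 ('gt'): stack = [1], depth = 1
Step 6 ('neg'): stack = [-1], depth = 1
Step 7 ('over'): needs 2 value(s) but depth is 1 — STACK UNDERFLOW

Answer: step 7: over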